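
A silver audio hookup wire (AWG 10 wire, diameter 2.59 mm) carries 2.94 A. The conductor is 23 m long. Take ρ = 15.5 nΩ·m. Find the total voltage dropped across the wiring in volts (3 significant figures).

ρ = 15.5 nΩ·m = 1.55×10^-8 Ω·m
A = π(2.59/2 mm)² = π(1.2950e-03 m)² = 5.269e-06 m²
R = ρL/A = (1.55×10^-8)(23)/(5.269e-06) = 0.06767 Ω
V = IR = 2.94 × 0.06767 = 0.199 V

0.199 V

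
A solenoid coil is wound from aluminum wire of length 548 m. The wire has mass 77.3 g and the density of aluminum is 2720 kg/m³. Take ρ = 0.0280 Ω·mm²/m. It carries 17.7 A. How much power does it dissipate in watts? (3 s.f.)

ρ = 0.0280 Ω·mm²/m = 2.80×10^-8 Ω·m
A = m/(density·L) = 0.0773/(2720×548) = 5.1860e-08 m²
R = ρL/A = (2.80×10^-8)(548)/(5.1860e-08) = 295.9 Ω
P = I²R = (17.7)² × 295.9 = 92700 W

92700 W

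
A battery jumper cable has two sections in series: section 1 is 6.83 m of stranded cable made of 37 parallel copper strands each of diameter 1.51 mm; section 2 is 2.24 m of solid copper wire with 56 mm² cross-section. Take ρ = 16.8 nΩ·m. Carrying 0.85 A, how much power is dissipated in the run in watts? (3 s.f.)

ρ = 16.8 nΩ·m = 1.68×10^-8 Ω·m
Section 1: A_strand = π(7.5500e-04)² = 1.791e-06 m²; R₁ = ρL/(N·A_s) = (1.68×10^-8)(6.83)/(37×1.791e-06) = 0.001732 Ω
Section 2: A = 56 mm² = 5.600e-05 m²
R₂ = (1.68×10^-8)(2.24)/(5.600e-05) = 6.720×10^-4 Ω
R = R₁ + R₂ = 0.002404 Ω
P = I²R = (0.85)² × 0.002404 = 0.00174 W

0.00174 W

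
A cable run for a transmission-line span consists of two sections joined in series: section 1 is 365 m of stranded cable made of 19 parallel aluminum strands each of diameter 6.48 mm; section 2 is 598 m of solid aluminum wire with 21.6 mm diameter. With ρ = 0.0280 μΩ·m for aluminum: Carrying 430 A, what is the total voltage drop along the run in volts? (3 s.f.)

26.7 V

ρ = 0.0280 μΩ·m = 2.80×10^-8 Ω·m
Section 1: A_strand = π(3.2400e-03)² = 3.298e-05 m²; R₁ = ρL/(N·A_s) = (2.80×10^-8)(365)/(19×3.298e-05) = 0.01631 Ω
Section 2: A = π(d/2)² = π(1.0800e-02 m)² = 3.664e-04 m²
R₂ = (2.80×10^-8)(598)/(3.664e-04) = 0.04569 Ω
R = R₁ + R₂ = 0.062 Ω
V = IR = 430 × 0.062 = 26.7 V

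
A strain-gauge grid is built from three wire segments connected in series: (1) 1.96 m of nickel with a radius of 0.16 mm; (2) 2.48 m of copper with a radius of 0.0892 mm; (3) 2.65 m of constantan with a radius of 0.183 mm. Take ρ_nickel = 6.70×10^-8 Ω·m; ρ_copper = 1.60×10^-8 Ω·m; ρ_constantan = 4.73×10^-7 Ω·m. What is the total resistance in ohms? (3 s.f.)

15.1 Ω

Seg 1: A = πr² = π(1.6000e-04 m)² = 8.042e-08 m²
R_1 = (6.70×10^-8)(1.96)/(8.042e-08) = 1.633 Ω
Seg 2: A = πr² = π(8.9200e-05 m)² = 2.500e-08 m²
R_2 = (1.60×10^-8)(2.48)/(2.500e-08) = 1.587 Ω
Seg 3: A = πr² = π(1.8300e-04 m)² = 1.052e-07 m²
R_3 = (4.73×10^-7)(2.65)/(1.052e-07) = 11.91 Ω
R_total = R_1 + R_2 + R_3 = 15.1 Ω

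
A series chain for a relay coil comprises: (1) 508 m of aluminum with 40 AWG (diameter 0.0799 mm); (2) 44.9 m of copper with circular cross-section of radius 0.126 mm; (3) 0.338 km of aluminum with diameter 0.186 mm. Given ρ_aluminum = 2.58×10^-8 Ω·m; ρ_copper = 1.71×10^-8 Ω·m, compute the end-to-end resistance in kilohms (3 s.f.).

2.95 kΩ

Seg 1: A = π(0.0799/2 mm)² = π(3.9950e-05 m)² = 5.014e-09 m²
R_1 = (2.58×10^-8)(508)/(5.014e-09) = 2614 Ω
Seg 2: A = πr² = π(1.2600e-04 m)² = 4.988e-08 m²
R_2 = (1.71×10^-8)(44.9)/(4.988e-08) = 15.39 Ω
Seg 3: A = π(d/2)² = π(9.3000e-05 m)² = 2.717e-08 m²
R_3 = (2.58×10^-8)(338)/(2.717e-08) = 320.9 Ω
R_total = R_1 + R_2 + R_3 = 2.95 kΩ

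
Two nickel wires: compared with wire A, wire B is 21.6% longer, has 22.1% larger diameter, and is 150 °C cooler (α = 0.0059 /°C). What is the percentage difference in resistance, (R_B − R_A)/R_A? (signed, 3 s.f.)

R ∝ ρL/d² with ρ ∝ (1+αΔT), so R_B/R_A = (1 + 21.6/100) × (1 + 22.1/100)⁻² × (1 − 0.0059×150)
= 1.216 × 0.6708 × 0.115 = 0.0938
(R_B − R_A)/R_A = 0.0938 − 1 = -90.6%

-90.6%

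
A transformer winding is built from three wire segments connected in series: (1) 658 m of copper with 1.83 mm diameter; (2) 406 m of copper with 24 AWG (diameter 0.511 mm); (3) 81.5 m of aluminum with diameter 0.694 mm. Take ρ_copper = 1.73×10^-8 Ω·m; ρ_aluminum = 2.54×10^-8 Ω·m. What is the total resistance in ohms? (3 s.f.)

44.0 Ω

Seg 1: A = π(d/2)² = π(9.1500e-04 m)² = 2.630e-06 m²
R_1 = (1.73×10^-8)(658)/(2.630e-06) = 4.328 Ω
Seg 2: A = π(0.511/2 mm)² = π(2.5550e-04 m)² = 2.051e-07 m²
R_2 = (1.73×10^-8)(406)/(2.051e-07) = 34.25 Ω
Seg 3: A = π(d/2)² = π(3.4700e-04 m)² = 3.783e-07 m²
R_3 = (2.54×10^-8)(81.5)/(3.783e-07) = 5.472 Ω
R_total = R_1 + R_2 + R_3 = 44.0 Ω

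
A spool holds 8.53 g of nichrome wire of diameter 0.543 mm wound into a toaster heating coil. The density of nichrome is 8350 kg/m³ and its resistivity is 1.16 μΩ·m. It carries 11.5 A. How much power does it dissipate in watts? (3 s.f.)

ρ = 1.16 μΩ·m = 1.16×10^-6 Ω·m
A = π(d/2)² = π(2.7150e-04 m)² = 2.3157e-07 m²
L = m/(density·A) = 0.00853/(8350×2.3157e-07) = 4.411 m
R = ρL/A = (1.16×10^-6)(4.411)/(2.3157e-07) = 22.1 Ω
P = I²R = (11.5)² × 22.1 = 2920 W

2920 W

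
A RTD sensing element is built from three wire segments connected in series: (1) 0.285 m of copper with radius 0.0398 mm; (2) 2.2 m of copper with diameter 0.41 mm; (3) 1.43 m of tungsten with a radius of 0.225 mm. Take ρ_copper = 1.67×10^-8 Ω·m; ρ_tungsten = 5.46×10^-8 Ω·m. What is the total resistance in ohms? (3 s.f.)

Seg 1: A = πr² = π(3.9800e-05 m)² = 4.976e-09 m²
R_1 = (1.67×10^-8)(0.285)/(4.976e-09) = 0.9564 Ω
Seg 2: A = π(d/2)² = π(2.0500e-04 m)² = 1.320e-07 m²
R_2 = (1.67×10^-8)(2.2)/(1.320e-07) = 0.2783 Ω
Seg 3: A = πr² = π(2.2500e-04 m)² = 1.590e-07 m²
R_3 = (5.46×10^-8)(1.43)/(1.590e-07) = 0.4909 Ω
R_total = R_1 + R_2 + R_3 = 1.73 Ω

1.73 Ω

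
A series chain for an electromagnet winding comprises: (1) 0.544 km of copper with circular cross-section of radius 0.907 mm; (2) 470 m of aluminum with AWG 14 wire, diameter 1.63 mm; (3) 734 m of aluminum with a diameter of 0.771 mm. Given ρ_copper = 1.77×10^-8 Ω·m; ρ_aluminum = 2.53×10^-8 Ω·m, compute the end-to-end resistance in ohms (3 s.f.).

Seg 1: A = πr² = π(9.0700e-04 m)² = 2.584e-06 m²
R_1 = (1.77×10^-8)(544)/(2.584e-06) = 3.726 Ω
Seg 2: A = π(1.63/2 mm)² = π(8.1500e-04 m)² = 2.087e-06 m²
R_2 = (2.53×10^-8)(470)/(2.087e-06) = 5.698 Ω
Seg 3: A = π(d/2)² = π(3.8550e-04 m)² = 4.669e-07 m²
R_3 = (2.53×10^-8)(734)/(4.669e-07) = 39.78 Ω
R_total = R_1 + R_2 + R_3 = 49.2 Ω

49.2 Ω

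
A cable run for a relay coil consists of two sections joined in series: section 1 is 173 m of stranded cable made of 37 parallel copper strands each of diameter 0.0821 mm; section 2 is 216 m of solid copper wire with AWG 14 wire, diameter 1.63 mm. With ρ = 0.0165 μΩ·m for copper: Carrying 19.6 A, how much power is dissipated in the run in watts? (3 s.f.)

6250 W

ρ = 0.0165 μΩ·m = 1.65×10^-8 Ω·m
Section 1: A_strand = π(4.1050e-05)² = 5.294e-09 m²; R₁ = ρL/(N·A_s) = (1.65×10^-8)(173)/(37×5.294e-09) = 14.57 Ω
Section 2: A = π(1.63/2 mm)² = π(8.1500e-04 m)² = 2.087e-06 m²
R₂ = (1.65×10^-8)(216)/(2.087e-06) = 1.708 Ω
R = R₁ + R₂ = 16.28 Ω
P = I²R = (19.6)² × 16.28 = 6250 W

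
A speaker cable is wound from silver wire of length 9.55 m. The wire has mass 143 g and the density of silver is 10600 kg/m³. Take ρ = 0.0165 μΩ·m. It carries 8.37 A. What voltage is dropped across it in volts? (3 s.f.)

ρ = 0.0165 μΩ·m = 1.65×10^-8 Ω·m
A = m/(density·L) = 0.143/(10600×9.55) = 1.4126e-06 m²
R = ρL/A = (1.65×10^-8)(9.55)/(1.4126e-06) = 0.1115 Ω
V = IR = 8.37 × 0.1115 = 0.934 V

0.934 V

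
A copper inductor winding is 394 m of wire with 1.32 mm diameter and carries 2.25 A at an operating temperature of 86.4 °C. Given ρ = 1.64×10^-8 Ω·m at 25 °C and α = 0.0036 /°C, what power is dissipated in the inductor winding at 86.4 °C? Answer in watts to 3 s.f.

29.2 W

A = π(d/2)² = π(6.6000e-04 m)² = 1.368e-06 m²
R₍25₎ = ρL/A = (1.64×10^-8)(394)/(1.368e-06) = 4.722 Ω
R₍86.4₎ = R₍25₎(1 + αΔT) = 4.722 × (1 + 0.0036×61.4) = 5.765 Ω
P = I²R = (2.25)² × 5.765 = 29.2 W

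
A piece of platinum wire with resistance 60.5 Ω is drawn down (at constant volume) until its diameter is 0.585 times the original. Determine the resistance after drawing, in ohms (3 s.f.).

517 Ω

Volume constant ⇒ L' = L/r² with r = 0.585. R' = ρL'/A' = ρ(L/r²)/(πr²d₀²/4) = R/r⁴.
R' = 8.538 × 60.5 = 517 Ω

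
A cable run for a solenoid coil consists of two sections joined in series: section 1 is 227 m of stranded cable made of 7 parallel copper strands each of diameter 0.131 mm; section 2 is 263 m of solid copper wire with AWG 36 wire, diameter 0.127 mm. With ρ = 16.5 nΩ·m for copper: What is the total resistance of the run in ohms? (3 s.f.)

382 Ω

ρ = 16.5 nΩ·m = 1.65×10^-8 Ω·m
Section 1: A_strand = π(6.5500e-05)² = 1.348e-08 m²; R₁ = ρL/(N·A_s) = (1.65×10^-8)(227)/(7×1.348e-08) = 39.7 Ω
Section 2: A = π(0.127/2 mm)² = π(6.3500e-05 m)² = 1.267e-08 m²
R₂ = (1.65×10^-8)(263)/(1.267e-08) = 342.6 Ω
R = R₁ + R₂ = 382 Ω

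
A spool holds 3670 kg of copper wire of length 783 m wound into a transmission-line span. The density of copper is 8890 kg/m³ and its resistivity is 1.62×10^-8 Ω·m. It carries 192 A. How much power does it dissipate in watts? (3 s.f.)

887 W

A = m/(density·L) = 3670/(8890×783) = 5.2723e-04 m²
R = ρL/A = (1.62×10^-8)(783)/(5.2723e-04) = 0.02406 Ω
P = I²R = (192)² × 0.02406 = 887 W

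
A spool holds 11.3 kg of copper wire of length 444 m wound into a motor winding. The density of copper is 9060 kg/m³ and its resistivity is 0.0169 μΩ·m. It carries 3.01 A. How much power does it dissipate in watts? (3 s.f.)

ρ = 0.0169 μΩ·m = 1.69×10^-8 Ω·m
A = m/(density·L) = 11.3/(9060×444) = 2.8091e-06 m²
R = ρL/A = (1.69×10^-8)(444)/(2.8091e-06) = 2.671 Ω
P = I²R = (3.01)² × 2.671 = 24.2 W

24.2 W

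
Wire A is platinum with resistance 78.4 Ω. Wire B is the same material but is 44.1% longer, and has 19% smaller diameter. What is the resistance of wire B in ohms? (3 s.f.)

172 Ω

R ∝ L/d², so R_B/R_A = (1 + 44.1/100) × (1 − 19/100)⁻²
= 1.441 × 1.524 = 2.196
R_B = 2.196 × 78.4 = 172 Ω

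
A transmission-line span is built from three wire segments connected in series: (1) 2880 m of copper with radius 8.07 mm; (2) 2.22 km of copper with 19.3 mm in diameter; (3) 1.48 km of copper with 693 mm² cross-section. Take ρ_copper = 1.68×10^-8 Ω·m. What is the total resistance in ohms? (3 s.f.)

0.400 Ω

Seg 1: A = πr² = π(8.0700e-03 m)² = 2.046e-04 m²
R_1 = (1.68×10^-8)(2880)/(2.046e-04) = 0.2365 Ω
Seg 2: A = π(d/2)² = π(9.6500e-03 m)² = 2.926e-04 m²
R_2 = (1.68×10^-8)(2220)/(2.926e-04) = 0.1275 Ω
Seg 3: A = 693 mm² = 6.930e-04 m²
R_3 = (1.68×10^-8)(1480)/(6.930e-04) = 0.03588 Ω
R_total = R_1 + R_2 + R_3 = 0.400 Ω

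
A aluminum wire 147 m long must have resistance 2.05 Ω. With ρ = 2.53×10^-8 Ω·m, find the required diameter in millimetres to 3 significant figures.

A = ρL/R = (2.53×10^-8)(147)/(2.05) = 1.814e-06 m²
d = 2√(A/π) = 1.520e-03 m = 1.52 mm

1.52 mm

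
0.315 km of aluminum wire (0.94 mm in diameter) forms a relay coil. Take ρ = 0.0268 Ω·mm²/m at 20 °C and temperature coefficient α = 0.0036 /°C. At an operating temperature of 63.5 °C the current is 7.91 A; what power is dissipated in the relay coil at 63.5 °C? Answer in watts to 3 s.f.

ρ = 0.0268 Ω·mm²/m = 2.68×10^-8 Ω·m
A = π(d/2)² = π(4.7000e-04 m)² = 6.940e-07 m²
R₍20₎ = ρL/A = (2.68×10^-8)(315)/(6.940e-07) = 12.16 Ω
R₍63.5₎ = R₍20₎(1 + αΔT) = 12.16 × (1 + 0.0036×43.5) = 14.07 Ω
P = I²R = (7.91)² × 14.07 = 880 W

880 W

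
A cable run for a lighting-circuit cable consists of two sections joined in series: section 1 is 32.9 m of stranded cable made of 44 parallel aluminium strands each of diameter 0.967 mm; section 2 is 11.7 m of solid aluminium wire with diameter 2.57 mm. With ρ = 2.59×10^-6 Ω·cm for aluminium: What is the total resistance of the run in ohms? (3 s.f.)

ρ = 2.59×10^-6 Ω·cm = 2.59×10^-8 Ω·m
Section 1: A_strand = π(4.8350e-04)² = 7.344e-07 m²; R₁ = ρL/(N·A_s) = (2.59×10^-8)(32.9)/(44×7.344e-07) = 0.02637 Ω
Section 2: A = π(d/2)² = π(1.2850e-03 m)² = 5.187e-06 m²
R₂ = (2.59×10^-8)(11.7)/(5.187e-06) = 0.05842 Ω
R = R₁ + R₂ = 0.0848 Ω

0.0848 Ω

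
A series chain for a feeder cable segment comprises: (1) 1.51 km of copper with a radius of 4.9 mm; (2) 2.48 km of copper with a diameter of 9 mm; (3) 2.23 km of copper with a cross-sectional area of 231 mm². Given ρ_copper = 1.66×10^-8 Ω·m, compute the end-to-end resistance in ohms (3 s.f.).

1.14 Ω

Seg 1: A = πr² = π(4.9000e-03 m)² = 7.543e-05 m²
R_1 = (1.66×10^-8)(1510)/(7.543e-05) = 0.3323 Ω
Seg 2: A = π(d/2)² = π(4.5000e-03 m)² = 6.362e-05 m²
R_2 = (1.66×10^-8)(2480)/(6.362e-05) = 0.6471 Ω
Seg 3: A = 231 mm² = 2.310e-04 m²
R_3 = (1.66×10^-8)(2230)/(2.310e-04) = 0.1603 Ω
R_total = R_1 + R_2 + R_3 = 1.14 Ω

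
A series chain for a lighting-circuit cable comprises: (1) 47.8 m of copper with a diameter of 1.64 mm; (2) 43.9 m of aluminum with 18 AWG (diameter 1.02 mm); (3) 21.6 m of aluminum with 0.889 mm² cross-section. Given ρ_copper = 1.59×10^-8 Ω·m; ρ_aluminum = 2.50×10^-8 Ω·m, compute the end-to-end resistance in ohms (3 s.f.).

Seg 1: A = π(d/2)² = π(8.2000e-04 m)² = 2.112e-06 m²
R_1 = (1.59×10^-8)(47.8)/(2.112e-06) = 0.3598 Ω
Seg 2: A = π(1.02/2 mm)² = π(5.1000e-04 m)² = 8.171e-07 m²
R_2 = (2.50×10^-8)(43.9)/(8.171e-07) = 1.343 Ω
Seg 3: A = 0.889 mm² = 8.890e-07 m²
R_3 = (2.50×10^-8)(21.6)/(8.890e-07) = 0.6074 Ω
R_total = R_1 + R_2 + R_3 = 2.31 Ω

2.31 Ω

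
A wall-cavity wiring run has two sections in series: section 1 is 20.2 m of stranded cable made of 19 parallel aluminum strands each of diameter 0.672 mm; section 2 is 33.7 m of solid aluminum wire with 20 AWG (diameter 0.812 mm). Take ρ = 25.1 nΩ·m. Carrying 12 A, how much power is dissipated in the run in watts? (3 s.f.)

ρ = 25.1 nΩ·m = 2.51×10^-8 Ω·m
Section 1: A_strand = π(3.3600e-04)² = 3.547e-07 m²; R₁ = ρL/(N·A_s) = (2.51×10^-8)(20.2)/(19×3.547e-07) = 0.07524 Ω
Section 2: A = π(0.812/2 mm)² = π(4.0600e-04 m)² = 5.178e-07 m²
R₂ = (2.51×10^-8)(33.7)/(5.178e-07) = 1.633 Ω
R = R₁ + R₂ = 1.709 Ω
P = I²R = (12)² × 1.709 = 246 W

246 W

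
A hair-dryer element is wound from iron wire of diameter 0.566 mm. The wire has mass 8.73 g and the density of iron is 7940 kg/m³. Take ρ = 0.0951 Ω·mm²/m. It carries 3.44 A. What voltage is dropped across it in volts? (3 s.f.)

5.68 V

ρ = 0.0951 Ω·mm²/m = 9.51×10^-8 Ω·m
A = π(d/2)² = π(2.8300e-04 m)² = 2.5161e-07 m²
L = m/(density·A) = 0.00873/(7940×2.5161e-07) = 4.37 m
R = ρL/A = (9.51×10^-8)(4.37)/(2.5161e-07) = 1.652 Ω
V = IR = 3.44 × 1.652 = 5.68 V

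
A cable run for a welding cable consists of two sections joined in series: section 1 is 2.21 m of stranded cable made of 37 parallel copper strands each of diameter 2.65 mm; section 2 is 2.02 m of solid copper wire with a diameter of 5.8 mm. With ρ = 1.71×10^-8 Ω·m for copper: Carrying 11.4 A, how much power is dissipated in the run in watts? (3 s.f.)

0.194 W

Section 1: A_strand = π(1.3250e-03)² = 5.515e-06 m²; R₁ = ρL/(N·A_s) = (1.71×10^-8)(2.21)/(37×5.515e-06) = 1.852×10^-4 Ω
Section 2: A = π(d/2)² = π(2.9000e-03 m)² = 2.642e-05 m²
R₂ = (1.71×10^-8)(2.02)/(2.642e-05) = 0.001307 Ω
R = R₁ + R₂ = 0.001493 Ω
P = I²R = (11.4)² × 0.001493 = 0.194 W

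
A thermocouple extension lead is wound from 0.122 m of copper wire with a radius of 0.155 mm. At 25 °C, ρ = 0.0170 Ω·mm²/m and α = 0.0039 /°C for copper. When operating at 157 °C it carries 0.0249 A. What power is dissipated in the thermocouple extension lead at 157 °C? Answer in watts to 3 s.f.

ρ = 0.0170 Ω·mm²/m = 1.70×10^-8 Ω·m
A = πr² = π(1.5500e-04 m)² = 7.548e-08 m²
R₍25₎ = ρL/A = (1.70×10^-8)(0.122)/(7.548e-08) = 0.02748 Ω
R₍157₎ = R₍25₎(1 + αΔT) = 0.02748 × (1 + 0.0039×132) = 0.04162 Ω
P = I²R = (0.0249)² × 0.04162 = 2.58×10^-5 W

2.58×10^-5 W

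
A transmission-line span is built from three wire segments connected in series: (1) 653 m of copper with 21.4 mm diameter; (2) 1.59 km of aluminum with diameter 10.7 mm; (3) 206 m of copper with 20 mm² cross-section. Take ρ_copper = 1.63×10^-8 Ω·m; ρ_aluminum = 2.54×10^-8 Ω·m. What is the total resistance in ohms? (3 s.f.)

Seg 1: A = π(d/2)² = π(1.0700e-02 m)² = 3.597e-04 m²
R_1 = (1.63×10^-8)(653)/(3.597e-04) = 0.02959 Ω
Seg 2: A = π(d/2)² = π(5.3500e-03 m)² = 8.992e-05 m²
R_2 = (2.54×10^-8)(1590)/(8.992e-05) = 0.4491 Ω
Seg 3: A = 20 mm² = 2.000e-05 m²
R_3 = (1.63×10^-8)(206)/(2.000e-05) = 0.1679 Ω
R_total = R_1 + R_2 + R_3 = 0.647 Ω

0.647 Ω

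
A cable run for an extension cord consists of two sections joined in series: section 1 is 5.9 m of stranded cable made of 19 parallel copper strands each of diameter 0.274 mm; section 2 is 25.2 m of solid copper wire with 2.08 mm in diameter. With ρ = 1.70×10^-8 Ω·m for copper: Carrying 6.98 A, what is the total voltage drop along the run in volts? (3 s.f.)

1.50 V

Section 1: A_strand = π(1.3700e-04)² = 5.896e-08 m²; R₁ = ρL/(N·A_s) = (1.70×10^-8)(5.9)/(19×5.896e-08) = 0.08953 Ω
Section 2: A = π(d/2)² = π(1.0400e-03 m)² = 3.398e-06 m²
R₂ = (1.70×10^-8)(25.2)/(3.398e-06) = 0.1261 Ω
R = R₁ + R₂ = 0.2156 Ω
V = IR = 6.98 × 0.2156 = 1.50 V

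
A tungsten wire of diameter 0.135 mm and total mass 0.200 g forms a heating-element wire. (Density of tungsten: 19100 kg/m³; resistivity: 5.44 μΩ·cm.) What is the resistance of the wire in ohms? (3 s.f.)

ρ = 5.44 μΩ·cm = 5.44×10^-8 Ω·m
A = π(d/2)² = π(6.7500e-05 m)² = 1.4314e-08 m²
L = m/(density·A) = 2.000×10^-4/(19100×1.4314e-08) = 0.7315 m
R = ρL/A = (5.44×10^-8)(0.7315)/(1.4314e-08) = 2.78 Ω

2.78 Ω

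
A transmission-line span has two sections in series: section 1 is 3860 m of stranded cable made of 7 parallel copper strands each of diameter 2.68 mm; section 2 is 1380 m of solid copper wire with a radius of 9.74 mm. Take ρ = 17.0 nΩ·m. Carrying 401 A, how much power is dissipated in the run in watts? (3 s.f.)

2.80×10^5 W

ρ = 17.0 nΩ·m = 1.70×10^-8 Ω·m
Section 1: A_strand = π(1.3400e-03)² = 5.641e-06 m²; R₁ = ρL/(N·A_s) = (1.70×10^-8)(3860)/(7×5.641e-06) = 1.662 Ω
Section 2: A = πr² = π(9.7400e-03 m)² = 2.980e-04 m²
R₂ = (1.70×10^-8)(1380)/(2.980e-04) = 0.07872 Ω
R = R₁ + R₂ = 1.741 Ω
P = I²R = (401)² × 1.741 = 2.80×10^5 W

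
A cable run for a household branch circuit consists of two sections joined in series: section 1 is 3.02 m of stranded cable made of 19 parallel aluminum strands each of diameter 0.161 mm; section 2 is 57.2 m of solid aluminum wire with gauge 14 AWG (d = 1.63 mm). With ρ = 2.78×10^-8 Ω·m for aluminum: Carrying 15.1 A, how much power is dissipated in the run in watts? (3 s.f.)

Section 1: A_strand = π(8.0500e-05)² = 2.036e-08 m²; R₁ = ρL/(N·A_s) = (2.78×10^-8)(3.02)/(19×2.036e-08) = 0.217 Ω
Section 2: A = π(1.63/2 mm)² = π(8.1500e-04 m)² = 2.087e-06 m²
R₂ = (2.78×10^-8)(57.2)/(2.087e-06) = 0.762 Ω
R = R₁ + R₂ = 0.9791 Ω
P = I²R = (15.1)² × 0.9791 = 223 W

223 W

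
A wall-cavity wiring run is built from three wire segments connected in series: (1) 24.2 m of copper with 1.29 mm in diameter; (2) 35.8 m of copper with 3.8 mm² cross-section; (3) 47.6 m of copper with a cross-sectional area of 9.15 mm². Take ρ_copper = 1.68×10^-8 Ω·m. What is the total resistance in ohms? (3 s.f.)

0.557 Ω

Seg 1: A = π(d/2)² = π(6.4500e-04 m)² = 1.307e-06 m²
R_1 = (1.68×10^-8)(24.2)/(1.307e-06) = 0.3111 Ω
Seg 2: A = 3.8 mm² = 3.800e-06 m²
R_2 = (1.68×10^-8)(35.8)/(3.800e-06) = 0.1583 Ω
Seg 3: A = 9.15 mm² = 9.150e-06 m²
R_3 = (1.68×10^-8)(47.6)/(9.150e-06) = 0.0874 Ω
R_total = R_1 + R_2 + R_3 = 0.557 Ω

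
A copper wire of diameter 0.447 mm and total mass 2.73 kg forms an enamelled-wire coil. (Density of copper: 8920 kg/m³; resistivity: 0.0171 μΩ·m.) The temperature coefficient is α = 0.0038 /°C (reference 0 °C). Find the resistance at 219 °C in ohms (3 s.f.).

ρ = 0.0171 μΩ·m = 1.71×10^-8 Ω·m
A = π(d/2)² = π(2.2350e-04 m)² = 1.5693e-07 m²
L = m/(density·A) = 2.73/(8920×1.5693e-07) = 1950 m
R = ρL/A = (1.71×10^-8)(1950)/(1.5693e-07) = 212.5 Ω
R(219 °C) = 212.5 × (1 + 0.0038×219) = 389 Ω

389 Ω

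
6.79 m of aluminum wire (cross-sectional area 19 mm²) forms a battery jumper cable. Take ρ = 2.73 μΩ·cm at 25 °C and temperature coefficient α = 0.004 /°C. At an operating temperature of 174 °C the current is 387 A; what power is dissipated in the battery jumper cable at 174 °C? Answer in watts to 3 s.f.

2330 W

ρ = 2.73 μΩ·cm = 2.73×10^-8 Ω·m
A = 19 mm² = 1.900e-05 m²
R₍25₎ = ρL/A = (2.73×10^-8)(6.79)/(1.900e-05) = 0.009756 Ω
R₍174₎ = R₍25₎(1 + αΔT) = 0.009756 × (1 + 0.004×149) = 0.01557 Ω
P = I²R = (387)² × 0.01557 = 2330 W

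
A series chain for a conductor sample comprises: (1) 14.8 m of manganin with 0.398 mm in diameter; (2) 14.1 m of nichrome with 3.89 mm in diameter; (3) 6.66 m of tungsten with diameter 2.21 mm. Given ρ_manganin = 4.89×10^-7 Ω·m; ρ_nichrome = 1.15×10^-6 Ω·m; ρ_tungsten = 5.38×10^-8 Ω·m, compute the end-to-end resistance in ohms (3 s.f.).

59.6 Ω

Seg 1: A = π(d/2)² = π(1.9900e-04 m)² = 1.244e-07 m²
R_1 = (4.89×10^-7)(14.8)/(1.244e-07) = 58.17 Ω
Seg 2: A = π(d/2)² = π(1.9450e-03 m)² = 1.188e-05 m²
R_2 = (1.15×10^-6)(14.1)/(1.188e-05) = 1.364 Ω
Seg 3: A = π(d/2)² = π(1.1050e-03 m)² = 3.836e-06 m²
R_3 = (5.38×10^-8)(6.66)/(3.836e-06) = 0.09341 Ω
R_total = R_1 + R_2 + R_3 = 59.6 Ω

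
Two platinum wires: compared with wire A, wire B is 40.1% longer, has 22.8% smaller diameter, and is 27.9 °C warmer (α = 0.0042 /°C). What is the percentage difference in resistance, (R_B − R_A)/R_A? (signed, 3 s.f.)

R ∝ ρL/d² with ρ ∝ (1+αΔT), so R_B/R_A = (1 + 40.1/100) × (1 − 22.8/100)⁻² × (1 + 0.0042×27.9)
= 1.401 × 1.678 × 1.117 = 2.626
(R_B − R_A)/R_A = 2.626 − 1 = 163%

163%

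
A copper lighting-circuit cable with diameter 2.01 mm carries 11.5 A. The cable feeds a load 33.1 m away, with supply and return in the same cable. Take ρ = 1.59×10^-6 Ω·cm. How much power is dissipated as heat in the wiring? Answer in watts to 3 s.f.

43.9 W

ρ = 1.59×10^-6 Ω·cm = 1.59×10^-8 Ω·m
A = π(d/2)² = π(1.0050e-03 m)² = 3.173e-06 m²
Total conductor length (both ways) L = 2 × 33.1 = 66.2 m
R = ρL/A = (1.59×10^-8)(66.2)/(3.173e-06) = 0.3317 Ω
P = I²R = (11.5)² × 0.3317 = 43.9 W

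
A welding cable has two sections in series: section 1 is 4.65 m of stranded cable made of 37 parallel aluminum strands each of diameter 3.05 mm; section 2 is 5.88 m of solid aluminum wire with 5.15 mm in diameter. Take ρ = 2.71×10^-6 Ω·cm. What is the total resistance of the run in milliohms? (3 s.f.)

8.12 mΩ

ρ = 2.71×10^-6 Ω·cm = 2.71×10^-8 Ω·m
Section 1: A_strand = π(1.5250e-03)² = 7.306e-06 m²; R₁ = ρL/(N·A_s) = (2.71×10^-8)(4.65)/(37×7.306e-06) = 4.662×10^-4 Ω
Section 2: A = π(d/2)² = π(2.5750e-03 m)² = 2.083e-05 m²
R₂ = (2.71×10^-8)(5.88)/(2.083e-05) = 0.00765 Ω
R = R₁ + R₂ = 8.12 mΩ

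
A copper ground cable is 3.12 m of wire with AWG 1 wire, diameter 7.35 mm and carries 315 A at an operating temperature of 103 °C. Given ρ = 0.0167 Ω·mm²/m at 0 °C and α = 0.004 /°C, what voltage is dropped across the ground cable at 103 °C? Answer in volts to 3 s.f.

ρ = 0.0167 Ω·mm²/m = 1.67×10^-8 Ω·m
A = π(7.35/2 mm)² = π(3.6750e-03 m)² = 4.243e-05 m²
R₍0₎ = ρL/A = (1.67×10^-8)(3.12)/(4.243e-05) = 0.001228 Ω
R₍103₎ = R₍0₎(1 + αΔT) = 0.001228 × (1 + 0.004×103) = 0.001734 Ω
V = IR = 315 × 0.001734 = 0.546 V

0.546 V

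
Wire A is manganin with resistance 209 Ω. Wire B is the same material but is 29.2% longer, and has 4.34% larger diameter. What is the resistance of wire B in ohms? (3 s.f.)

R ∝ L/d², so R_B/R_A = (1 + 29.2/100) × (1 + 4.34/100)⁻²
= 1.292 × 0.9185 = 1.187
R_B = 1.187 × 209 = 248 Ω

248 Ω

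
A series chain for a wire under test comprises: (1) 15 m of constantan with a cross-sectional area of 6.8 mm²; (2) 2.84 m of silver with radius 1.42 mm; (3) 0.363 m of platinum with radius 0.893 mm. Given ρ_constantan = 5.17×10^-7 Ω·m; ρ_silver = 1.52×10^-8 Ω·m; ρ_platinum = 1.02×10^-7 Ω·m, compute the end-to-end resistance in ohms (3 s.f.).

Seg 1: A = 6.8 mm² = 6.800e-06 m²
R_1 = (5.17×10^-7)(15)/(6.800e-06) = 1.14 Ω
Seg 2: A = πr² = π(1.4200e-03 m)² = 6.335e-06 m²
R_2 = (1.52×10^-8)(2.84)/(6.335e-06) = 0.006815 Ω
Seg 3: A = πr² = π(8.9300e-04 m)² = 2.505e-06 m²
R_3 = (1.02×10^-7)(0.363)/(2.505e-06) = 0.01478 Ω
R_total = R_1 + R_2 + R_3 = 1.16 Ω

1.16 Ω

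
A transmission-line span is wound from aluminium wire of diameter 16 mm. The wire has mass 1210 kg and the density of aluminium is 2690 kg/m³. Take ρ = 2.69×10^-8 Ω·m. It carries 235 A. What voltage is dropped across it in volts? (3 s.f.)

70.3 V

A = π(d/2)² = π(8.0000e-03 m)² = 2.0106e-04 m²
L = m/(density·A) = 1210/(2690×2.0106e-04) = 2237 m
R = ρL/A = (2.69×10^-8)(2237)/(2.0106e-04) = 0.2993 Ω
V = IR = 235 × 0.2993 = 70.3 V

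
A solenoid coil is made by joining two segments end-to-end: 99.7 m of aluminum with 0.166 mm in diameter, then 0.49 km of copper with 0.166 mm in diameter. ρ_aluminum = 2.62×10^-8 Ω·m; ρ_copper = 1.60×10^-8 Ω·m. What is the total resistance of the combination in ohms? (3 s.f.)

Segment 1: A = π(d/2)² = π(8.3000e-05 m)² = 2.164e-08 m²
R₁ = ρL/A = (2.62×10^-8)(99.7)/(2.164e-08) = 120.7 Ω
R₂ = (1.60×10^-8)(490)/(2.164e-08) = 362.3 Ω
R = R₁ + R₂ = 483 Ω

483 Ω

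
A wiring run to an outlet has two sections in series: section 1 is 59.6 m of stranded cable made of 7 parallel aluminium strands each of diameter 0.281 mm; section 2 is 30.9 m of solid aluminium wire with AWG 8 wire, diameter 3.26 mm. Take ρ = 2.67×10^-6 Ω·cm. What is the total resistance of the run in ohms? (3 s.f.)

ρ = 2.67×10^-6 Ω·cm = 2.67×10^-8 Ω·m
Section 1: A_strand = π(1.4050e-04)² = 6.202e-08 m²; R₁ = ρL/(N·A_s) = (2.67×10^-8)(59.6)/(7×6.202e-08) = 3.666 Ω
Section 2: A = π(3.26/2 mm)² = π(1.6300e-03 m)² = 8.347e-06 m²
R₂ = (2.67×10^-8)(30.9)/(8.347e-06) = 0.09884 Ω
R = R₁ + R₂ = 3.76 Ω

3.76 Ω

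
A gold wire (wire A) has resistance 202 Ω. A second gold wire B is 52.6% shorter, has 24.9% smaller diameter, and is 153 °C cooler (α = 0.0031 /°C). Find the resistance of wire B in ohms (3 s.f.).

89.2 Ω

R ∝ ρL/d² with ρ ∝ (1+αΔT), so R_B/R_A = (1 − 52.6/100) × (1 − 24.9/100)⁻² × (1 − 0.0031×153)
= 0.474 × 1.773 × 0.5257 = 0.4418
R_B = 0.4418 × 202 = 89.2 Ω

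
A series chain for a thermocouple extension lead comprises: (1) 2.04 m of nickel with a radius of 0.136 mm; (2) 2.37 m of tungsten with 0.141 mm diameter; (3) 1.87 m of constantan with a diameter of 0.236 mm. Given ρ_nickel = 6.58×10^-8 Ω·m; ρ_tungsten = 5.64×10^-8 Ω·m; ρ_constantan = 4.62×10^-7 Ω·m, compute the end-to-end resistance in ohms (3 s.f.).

30.6 Ω

Seg 1: A = πr² = π(1.3600e-04 m)² = 5.811e-08 m²
R_1 = (6.58×10^-8)(2.04)/(5.811e-08) = 2.31 Ω
Seg 2: A = π(d/2)² = π(7.0500e-05 m)² = 1.561e-08 m²
R_2 = (5.64×10^-8)(2.37)/(1.561e-08) = 8.561 Ω
Seg 3: A = π(d/2)² = π(1.1800e-04 m)² = 4.374e-08 m²
R_3 = (4.62×10^-7)(1.87)/(4.374e-08) = 19.75 Ω
R_total = R_1 + R_2 + R_3 = 30.6 Ω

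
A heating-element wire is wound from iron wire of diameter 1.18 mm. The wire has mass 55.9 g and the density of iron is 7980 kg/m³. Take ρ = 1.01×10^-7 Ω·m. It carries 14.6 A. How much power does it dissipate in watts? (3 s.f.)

126 W

A = π(d/2)² = π(5.9000e-04 m)² = 1.0936e-06 m²
L = m/(density·A) = 0.0559/(7980×1.0936e-06) = 6.406 m
R = ρL/A = (1.01×10^-7)(6.406)/(1.0936e-06) = 0.5916 Ω
P = I²R = (14.6)² × 0.5916 = 126 W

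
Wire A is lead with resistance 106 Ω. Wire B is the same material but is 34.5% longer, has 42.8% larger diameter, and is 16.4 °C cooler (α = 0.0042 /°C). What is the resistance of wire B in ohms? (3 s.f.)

R ∝ ρL/d² with ρ ∝ (1+αΔT), so R_B/R_A = (1 + 34.5/100) × (1 + 42.8/100)⁻² × (1 − 0.0042×16.4)
= 1.345 × 0.4904 × 0.9311 = 0.6141
R_B = 0.6141 × 106 = 65.1 Ω

65.1 Ω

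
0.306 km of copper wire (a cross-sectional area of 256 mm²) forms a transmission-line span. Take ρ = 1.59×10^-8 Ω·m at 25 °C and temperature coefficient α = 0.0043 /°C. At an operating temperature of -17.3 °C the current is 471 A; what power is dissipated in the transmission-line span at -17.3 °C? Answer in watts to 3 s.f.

A = 256 mm² = 2.560e-04 m²
R₍25₎ = ρL/A = (1.59×10^-8)(306)/(2.560e-04) = 0.01901 Ω
R₍-17.3₎ = R₍25₎(1 + αΔT) = 0.01901 × (1 + 0.0043×-42.3) = 0.01555 Ω
P = I²R = (471)² × 0.01555 = 3450 W

3450 W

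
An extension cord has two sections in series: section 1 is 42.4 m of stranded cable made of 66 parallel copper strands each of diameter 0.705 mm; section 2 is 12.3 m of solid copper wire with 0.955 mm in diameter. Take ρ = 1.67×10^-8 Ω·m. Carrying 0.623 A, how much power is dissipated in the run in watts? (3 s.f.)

0.122 W

Section 1: A_strand = π(3.5250e-04)² = 3.904e-07 m²; R₁ = ρL/(N·A_s) = (1.67×10^-8)(42.4)/(66×3.904e-07) = 0.02748 Ω
Section 2: A = π(d/2)² = π(4.7750e-04 m)² = 7.163e-07 m²
R₂ = (1.67×10^-8)(12.3)/(7.163e-07) = 0.2868 Ω
R = R₁ + R₂ = 0.3142 Ω
P = I²R = (0.623)² × 0.3142 = 0.122 W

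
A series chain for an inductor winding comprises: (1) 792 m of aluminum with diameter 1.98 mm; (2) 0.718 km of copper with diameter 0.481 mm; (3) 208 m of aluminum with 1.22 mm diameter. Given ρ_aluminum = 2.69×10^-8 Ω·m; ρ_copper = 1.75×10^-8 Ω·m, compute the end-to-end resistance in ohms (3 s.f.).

Seg 1: A = π(d/2)² = π(9.9000e-04 m)² = 3.079e-06 m²
R_1 = (2.69×10^-8)(792)/(3.079e-06) = 6.919 Ω
Seg 2: A = π(d/2)² = π(2.4050e-04 m)² = 1.817e-07 m²
R_2 = (1.75×10^-8)(718)/(1.817e-07) = 69.15 Ω
Seg 3: A = π(d/2)² = π(6.1000e-04 m)² = 1.169e-06 m²
R_3 = (2.69×10^-8)(208)/(1.169e-06) = 4.786 Ω
R_total = R_1 + R_2 + R_3 = 80.9 Ω

80.9 Ω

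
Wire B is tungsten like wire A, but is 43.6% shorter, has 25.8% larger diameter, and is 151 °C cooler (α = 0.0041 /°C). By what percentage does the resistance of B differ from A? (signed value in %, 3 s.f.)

-86.4%

R ∝ ρL/d² with ρ ∝ (1+αΔT), so R_B/R_A = (1 − 43.6/100) × (1 + 25.8/100)⁻² × (1 − 0.0041×151)
= 0.564 × 0.6319 × 0.3809 = 0.1358
(R_B − R_A)/R_A = 0.1358 − 1 = -86.4%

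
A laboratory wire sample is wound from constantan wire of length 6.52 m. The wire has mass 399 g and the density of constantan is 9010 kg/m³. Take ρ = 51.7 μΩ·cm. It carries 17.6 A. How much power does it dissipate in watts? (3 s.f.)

ρ = 51.7 μΩ·cm = 5.17×10^-7 Ω·m
A = m/(density·L) = 0.399/(9010×6.52) = 6.7920e-06 m²
R = ρL/A = (5.17×10^-7)(6.52)/(6.7920e-06) = 0.4963 Ω
P = I²R = (17.6)² × 0.4963 = 154 W

154 W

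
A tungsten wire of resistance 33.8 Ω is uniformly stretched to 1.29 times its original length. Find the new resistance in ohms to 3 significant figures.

Volume constant ⇒ A' = A/k with k = 1.29. R' = ρ(kL)/(A/k) = k²R.
R' = 1.664 × 33.8 = 56.2 Ω

56.2 Ω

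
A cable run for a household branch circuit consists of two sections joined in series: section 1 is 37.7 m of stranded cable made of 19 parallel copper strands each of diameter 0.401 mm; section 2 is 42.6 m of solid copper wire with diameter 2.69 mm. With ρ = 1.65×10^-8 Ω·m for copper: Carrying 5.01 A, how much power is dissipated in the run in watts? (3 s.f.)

9.61 W

Section 1: A_strand = π(2.0050e-04)² = 1.263e-07 m²; R₁ = ρL/(N·A_s) = (1.65×10^-8)(37.7)/(19×1.263e-07) = 0.2592 Ω
Section 2: A = π(d/2)² = π(1.3450e-03 m)² = 5.683e-06 m²
R₂ = (1.65×10^-8)(42.6)/(5.683e-06) = 0.1237 Ω
R = R₁ + R₂ = 0.3829 Ω
P = I²R = (5.01)² × 0.3829 = 9.61 W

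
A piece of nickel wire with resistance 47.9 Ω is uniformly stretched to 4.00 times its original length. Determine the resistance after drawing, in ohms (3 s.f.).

766 Ω

Volume constant ⇒ A' = A/k with k = 4. R' = ρ(kL)/(A/k) = k²R.
R' = 16 × 47.9 = 766 Ω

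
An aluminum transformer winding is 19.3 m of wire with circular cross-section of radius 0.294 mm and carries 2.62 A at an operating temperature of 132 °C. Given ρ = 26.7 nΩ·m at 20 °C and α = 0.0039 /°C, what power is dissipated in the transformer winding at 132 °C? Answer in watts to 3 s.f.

ρ = 26.7 nΩ·m = 2.67×10^-8 Ω·m
A = πr² = π(2.9400e-04 m)² = 2.715e-07 m²
R₍20₎ = ρL/A = (2.67×10^-8)(19.3)/(2.715e-07) = 1.898 Ω
R₍132₎ = R₍20₎(1 + αΔT) = 1.898 × (1 + 0.0039×112) = 2.727 Ω
P = I²R = (2.62)² × 2.727 = 18.7 W

18.7 W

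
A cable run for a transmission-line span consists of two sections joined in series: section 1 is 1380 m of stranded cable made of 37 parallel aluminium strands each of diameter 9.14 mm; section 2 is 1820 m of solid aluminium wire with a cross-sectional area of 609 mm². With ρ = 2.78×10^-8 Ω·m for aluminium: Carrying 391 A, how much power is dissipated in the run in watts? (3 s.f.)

15100 W

Section 1: A_strand = π(4.5700e-03)² = 6.561e-05 m²; R₁ = ρL/(N·A_s) = (2.78×10^-8)(1380)/(37×6.561e-05) = 0.0158 Ω
Section 2: A = 609 mm² = 6.090e-04 m²
R₂ = (2.78×10^-8)(1820)/(6.090e-04) = 0.08308 Ω
R = R₁ + R₂ = 0.09888 Ω
P = I²R = (391)² × 0.09888 = 15100 W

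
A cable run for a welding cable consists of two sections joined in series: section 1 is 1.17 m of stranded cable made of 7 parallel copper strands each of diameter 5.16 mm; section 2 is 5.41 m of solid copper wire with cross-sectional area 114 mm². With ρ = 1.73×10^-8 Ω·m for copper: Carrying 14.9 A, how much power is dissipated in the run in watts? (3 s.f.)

0.213 W

Section 1: A_strand = π(2.5800e-03)² = 2.091e-05 m²; R₁ = ρL/(N·A_s) = (1.73×10^-8)(1.17)/(7×2.091e-05) = 1.383×10^-4 Ω
Section 2: A = 114 mm² = 1.140e-04 m²
R₂ = (1.73×10^-8)(5.41)/(1.140e-04) = 8.210×10^-4 Ω
R = R₁ + R₂ = 9.593×10^-4 Ω
P = I²R = (14.9)² × 9.593×10^-4 = 0.213 W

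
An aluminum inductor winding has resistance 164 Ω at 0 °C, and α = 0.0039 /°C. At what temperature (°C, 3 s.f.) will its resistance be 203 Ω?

R = R₀(1 + α(T − T₀)) ⇒ T = T₀ + (R/R₀ − 1)/α
T = 0 + (203/164 − 1)/0.0039 = 0 + (0.2378)/0.0039 = 61.0 °C

61.0 °C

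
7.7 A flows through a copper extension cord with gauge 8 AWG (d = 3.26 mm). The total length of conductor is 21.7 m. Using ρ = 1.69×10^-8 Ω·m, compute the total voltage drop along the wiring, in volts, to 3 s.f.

A = π(3.26/2 mm)² = π(1.6300e-03 m)² = 8.347e-06 m²
R = ρL/A = (1.69×10^-8)(21.7)/(8.347e-06) = 0.04394 Ω
V = IR = 7.7 × 0.04394 = 0.338 V

0.338 V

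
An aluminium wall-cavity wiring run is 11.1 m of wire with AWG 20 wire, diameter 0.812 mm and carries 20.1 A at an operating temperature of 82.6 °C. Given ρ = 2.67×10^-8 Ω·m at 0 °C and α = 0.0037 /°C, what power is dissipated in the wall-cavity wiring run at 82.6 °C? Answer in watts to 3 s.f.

A = π(0.812/2 mm)² = π(4.0600e-04 m)² = 5.178e-07 m²
R₍0₎ = ρL/A = (2.67×10^-8)(11.1)/(5.178e-07) = 0.5723 Ω
R₍82.6₎ = R₍0₎(1 + αΔT) = 0.5723 × (1 + 0.0037×82.6) = 0.7472 Ω
P = I²R = (20.1)² × 0.7472 = 302 W

302 W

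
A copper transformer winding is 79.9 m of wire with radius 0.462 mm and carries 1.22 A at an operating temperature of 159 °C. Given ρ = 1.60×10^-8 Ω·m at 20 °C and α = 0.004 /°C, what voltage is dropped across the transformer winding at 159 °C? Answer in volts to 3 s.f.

A = πr² = π(4.6200e-04 m)² = 6.706e-07 m²
R₍20₎ = ρL/A = (1.60×10^-8)(79.9)/(6.706e-07) = 1.906 Ω
R₍159₎ = R₍20₎(1 + αΔT) = 1.906 × (1 + 0.004×139) = 2.966 Ω
V = IR = 1.22 × 2.966 = 3.62 V

3.62 V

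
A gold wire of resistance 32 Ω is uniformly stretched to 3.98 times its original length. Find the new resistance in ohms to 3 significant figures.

507 Ω

Volume constant ⇒ A' = A/k with k = 3.98. R' = ρ(kL)/(A/k) = k²R.
R' = 15.84 × 32 = 507 Ω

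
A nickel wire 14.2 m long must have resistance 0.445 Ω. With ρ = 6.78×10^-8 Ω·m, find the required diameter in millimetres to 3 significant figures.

1.66 mm

A = ρL/R = (6.78×10^-8)(14.2)/(0.445) = 2.164e-06 m²
d = 2√(A/π) = 1.660e-03 m = 1.66 mm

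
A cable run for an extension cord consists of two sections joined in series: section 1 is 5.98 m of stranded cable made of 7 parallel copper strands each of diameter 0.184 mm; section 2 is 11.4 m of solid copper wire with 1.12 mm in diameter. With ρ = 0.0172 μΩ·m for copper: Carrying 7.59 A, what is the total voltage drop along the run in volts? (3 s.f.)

5.70 V

ρ = 0.0172 μΩ·m = 1.72×10^-8 Ω·m
Section 1: A_strand = π(9.2000e-05)² = 2.659e-08 m²; R₁ = ρL/(N·A_s) = (1.72×10^-8)(5.98)/(7×2.659e-08) = 0.5526 Ω
Section 2: A = π(d/2)² = π(5.6000e-04 m)² = 9.852e-07 m²
R₂ = (1.72×10^-8)(11.4)/(9.852e-07) = 0.199 Ω
R = R₁ + R₂ = 0.7516 Ω
V = IR = 7.59 × 0.7516 = 5.70 V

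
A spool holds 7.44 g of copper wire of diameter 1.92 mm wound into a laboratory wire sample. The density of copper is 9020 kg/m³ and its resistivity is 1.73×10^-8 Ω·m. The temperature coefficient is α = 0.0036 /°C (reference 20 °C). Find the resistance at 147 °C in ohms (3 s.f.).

0.00248 Ω

A = π(d/2)² = π(9.6000e-04 m)² = 2.8953e-06 m²
L = m/(density·A) = 0.00744/(9020×2.8953e-06) = 0.2849 m
R = ρL/A = (1.73×10^-8)(0.2849)/(2.8953e-06) = 0.001702 Ω
R(147 °C) = 0.001702 × (1 + 0.0036×127) = 0.00248 Ω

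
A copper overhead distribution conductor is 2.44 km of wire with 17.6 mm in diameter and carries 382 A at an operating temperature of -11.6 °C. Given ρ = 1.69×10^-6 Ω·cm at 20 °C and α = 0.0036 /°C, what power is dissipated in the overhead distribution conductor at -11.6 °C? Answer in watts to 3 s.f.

ρ = 1.69×10^-6 Ω·cm = 1.69×10^-8 Ω·m
A = π(d/2)² = π(8.8000e-03 m)² = 2.433e-04 m²
R₍20₎ = ρL/A = (1.69×10^-8)(2440)/(2.433e-04) = 0.1695 Ω
R₍-11.6₎ = R₍20₎(1 + αΔT) = 0.1695 × (1 + 0.0036×-31.6) = 0.1502 Ω
P = I²R = (382)² × 0.1502 = 21900 W

21900 W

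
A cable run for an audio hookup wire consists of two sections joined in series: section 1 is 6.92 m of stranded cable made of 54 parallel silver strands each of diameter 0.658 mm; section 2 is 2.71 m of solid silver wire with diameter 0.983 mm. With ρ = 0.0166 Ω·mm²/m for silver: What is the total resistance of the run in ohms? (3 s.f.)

0.0655 Ω

ρ = 0.0166 Ω·mm²/m = 1.66×10^-8 Ω·m
Section 1: A_strand = π(3.2900e-04)² = 3.400e-07 m²; R₁ = ρL/(N·A_s) = (1.66×10^-8)(6.92)/(54×3.400e-07) = 0.006256 Ω
Section 2: A = π(d/2)² = π(4.9150e-04 m)² = 7.589e-07 m²
R₂ = (1.66×10^-8)(2.71)/(7.589e-07) = 0.05928 Ω
R = R₁ + R₂ = 0.0655 Ω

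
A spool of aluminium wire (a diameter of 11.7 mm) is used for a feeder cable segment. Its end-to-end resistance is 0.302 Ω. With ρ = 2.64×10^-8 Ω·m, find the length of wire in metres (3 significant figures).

A = π(d/2)² = π(5.8500e-03 m)² = 1.075e-04 m²
L = RA/ρ = (0.302)(1.075e-04)/(2.64×10^-8) = 1230 m

1230 m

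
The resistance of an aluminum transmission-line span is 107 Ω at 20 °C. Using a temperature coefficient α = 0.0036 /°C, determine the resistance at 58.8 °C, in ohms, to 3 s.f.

122 Ω

ΔT = 58.8 − 20 = 38.8 °C
R = R₀(1 + αΔT) = 107 × (1 + 0.0036×38.8) = 107 × 1.14 = 122 Ω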